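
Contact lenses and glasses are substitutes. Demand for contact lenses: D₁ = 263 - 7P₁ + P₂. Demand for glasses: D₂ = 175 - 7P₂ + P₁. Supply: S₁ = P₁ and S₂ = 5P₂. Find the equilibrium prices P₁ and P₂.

Market 1: 263 - 7P₁ + P₂ = P₁ → 8P₁ - P₂ = 263.
Market 2: 12P₂ - P₁ = 175.
Eliminating P₂: 12×(1) + 1×(2) gives 95P₁ = 3331, so P₁ = 3331/95.
Back-substitute into (2): P₂ = (175 + 1×3331/95) / 12 = 1663/95.

P₁ = 3331/95, P₂ = 1663/95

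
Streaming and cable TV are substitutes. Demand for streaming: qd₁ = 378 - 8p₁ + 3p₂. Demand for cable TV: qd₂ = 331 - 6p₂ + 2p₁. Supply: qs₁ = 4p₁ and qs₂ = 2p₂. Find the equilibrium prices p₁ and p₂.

Market 1: 378 - 8p₁ + 3p₂ = 4p₁ → 12p₁ - 3p₂ = 378.
Market 2: 8p₂ - 2p₁ = 331.
Eliminating p₂: 8×(1) + 3×(2) gives 90p₁ = 4017, so p₁ = 1339/30.
Back-substitute into (2): p₂ = (331 + 2×1339/30) / 8 = 788/15.

p₁ = 1339/30, p₂ = 788/15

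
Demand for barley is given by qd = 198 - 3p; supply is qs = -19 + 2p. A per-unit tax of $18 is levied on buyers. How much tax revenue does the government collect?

Pre-tax equilibrium: p* = 43.4, q* = 67.8.
Tax on buyers shifts demand to qd = 198 − 3(p + 18) = 144 - 3p.
144 - 3p = -19 + 2p gives seller price ps = 32.6; buyers pay pb = 32.6 + 18 = 50.6.
New quantity: q = 198 − 3(50.6) = 46.2.
Revenue = 18 × 46.2 = 831.6.

Tax revenue = 831.6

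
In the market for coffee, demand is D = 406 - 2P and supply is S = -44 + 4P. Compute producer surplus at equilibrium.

Producer surplus = 8192

Equilibrium: 406 - 2P = -44 + 4P gives P* = 75, Q* = 256.
Supply starts at P = 11 (where S = 0).
PS = ½(75 − 11)(256) = 8192.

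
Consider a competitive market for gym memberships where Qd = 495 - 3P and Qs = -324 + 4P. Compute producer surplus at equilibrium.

Equilibrium: 495 - 3P = -324 + 4P gives P* = 117, Q* = 144.
Supply starts at P = 81 (where Qs = 0).
PS = ½(117 − 81)(144) = 2592.

Producer surplus = 2592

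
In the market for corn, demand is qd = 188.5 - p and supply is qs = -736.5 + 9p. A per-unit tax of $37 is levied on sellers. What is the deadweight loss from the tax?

Deadweight loss = 616.05

Pre-tax equilibrium: p* = 92.5, q* = 96.
Tax on sellers shifts supply to qs = -736.5 + 9(p − 37) = -1069.5 + 9p.
188.5 - p = -1069.5 + 9p gives buyer price pb = 125.8; sellers receive ps = 125.8 − 37 = 88.8.
New quantity: q = 188.5 − 1(125.8) = 62.7.
DWL = ½ × 37 × (96 − 62.7) = 616.05.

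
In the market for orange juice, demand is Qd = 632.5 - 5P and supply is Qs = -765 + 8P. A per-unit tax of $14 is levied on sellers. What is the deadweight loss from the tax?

Deadweight loss = 3920/13

Pre-tax equilibrium: P* = 107.5, Q* = 95.
Tax on sellers shifts supply to Qs = -765 + 8(P − 14) = -877 + 8P.
632.5 - 5P = -877 + 8P gives buyer price Pb = 3019/26; sellers receive Ps = 3019/26 − 14 = 2655/26.
New quantity: Q = 632.5 − 5(3019/26) = 675/13.
DWL = ½ × 14 × (95 − 675/13) = 3920/13.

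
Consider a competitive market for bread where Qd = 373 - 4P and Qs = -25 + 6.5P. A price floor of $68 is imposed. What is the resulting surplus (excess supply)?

Equilibrium price would be P* = 796/21, so the floor at 68 binds.
At P = 68: Qd = 101, Qs = 417.
Surplus = 417 − 101 = 316.

Surplus = 316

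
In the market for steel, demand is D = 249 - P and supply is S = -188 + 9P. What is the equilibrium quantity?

Q* = 205.3

Set D = S: 249 - P = -188 + 9P.
437 = 10P, so P* = 43.7.
Q* = 249 − 1(43.7) = 205.3.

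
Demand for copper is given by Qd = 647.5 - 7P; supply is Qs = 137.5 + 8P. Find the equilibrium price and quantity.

Set Qd = Qs: 647.5 - 7P = 137.5 + 8P.
510 = 15P, so P* = 34.
Q* = 647.5 − 7(34) = 409.5.

P* = 34, Q* = 409.5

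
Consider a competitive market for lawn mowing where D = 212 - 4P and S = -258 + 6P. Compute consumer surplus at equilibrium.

Consumer surplus = 72

Equilibrium: 212 - 4P = -258 + 6P gives P* = 47, Q* = 24.
Demand choke price (D = 0): P = 53.
CS = ½(53 − 47)(24) = 72.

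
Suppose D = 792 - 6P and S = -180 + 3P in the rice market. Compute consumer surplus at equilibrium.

Equilibrium: 792 - 6P = -180 + 3P gives P* = 108, Q* = 144.
Demand choke price (D = 0): P = 132.
CS = ½(132 − 108)(144) = 1728.

Consumer surplus = 1728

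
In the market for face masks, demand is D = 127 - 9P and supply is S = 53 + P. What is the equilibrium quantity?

Set D = S: 127 - 9P = 53 + P.
74 = 10P, so P* = 7.4.
Q* = 127 − 9(7.4) = 60.4.

Q* = 60.4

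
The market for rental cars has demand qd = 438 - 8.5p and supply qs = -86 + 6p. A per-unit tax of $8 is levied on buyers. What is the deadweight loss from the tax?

Deadweight loss = 3264/29

Pre-tax equilibrium: p* = 1048/29, q* = 3794/29.
Tax on buyers shifts demand to qd = 438 − 8.5(p + 8) = 370 - 8.5p.
370 - 8.5p = -86 + 6p gives seller price ps = 912/29; buyers pay pb = 912/29 + 8 = 1144/29.
New quantity: q = 438 − 8.5(1144/29) = 2978/29.
DWL = ½ × 8 × (3794/29 − 2978/29) = 3264/29.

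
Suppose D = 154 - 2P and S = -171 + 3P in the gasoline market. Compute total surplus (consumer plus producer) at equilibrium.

Total surplus = 240

Equilibrium: 154 - 2P = -171 + 3P gives P* = 65, Q* = 24.
Demand choke price: P = 77; supply starts at P = 57.
CS = ½(77 − 65)(24) = 144; PS = ½(65 − 57)(24) = 96.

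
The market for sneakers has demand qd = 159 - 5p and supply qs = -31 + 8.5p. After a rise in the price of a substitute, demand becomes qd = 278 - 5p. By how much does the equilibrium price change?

Δp = 238/27

Original equilibrium: p* = 380/27, q* = 2393/27.
New equilibrium: 278 - 5p = -31 + 8.5p, so 309 = 13.5p and p' = 206/9; q' = 278 − 5(206/9) = 1472/9.
Change in price: 206/9 − 380/27 = 238/27.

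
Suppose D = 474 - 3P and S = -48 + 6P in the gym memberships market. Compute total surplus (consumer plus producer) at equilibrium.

Equilibrium: 474 - 3P = -48 + 6P gives P* = 58, Q* = 300.
Demand choke price: P = 158; supply starts at P = 8.
CS = ½(158 − 58)(300) = 15000; PS = ½(58 − 8)(300) = 7500.

Total surplus = 22500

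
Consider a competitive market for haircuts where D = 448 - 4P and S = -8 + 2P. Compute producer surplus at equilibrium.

Producer surplus = 5184

Equilibrium: 448 - 4P = -8 + 2P gives P* = 76, Q* = 144.
Supply starts at P = 4 (where S = 0).
PS = ½(76 − 4)(144) = 5184.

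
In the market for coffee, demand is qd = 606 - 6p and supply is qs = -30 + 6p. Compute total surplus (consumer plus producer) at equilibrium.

Total surplus = 13824

Equilibrium: 606 - 6p = -30 + 6p gives p* = 53, q* = 288.
Demand choke price: p = 101; supply starts at p = 5.
CS = ½(101 − 53)(288) = 6912; PS = ½(53 − 5)(288) = 6912.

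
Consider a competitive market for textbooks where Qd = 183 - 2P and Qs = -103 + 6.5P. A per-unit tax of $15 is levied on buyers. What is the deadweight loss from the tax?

Pre-tax equilibrium: P* = 572/17, Q* = 1967/17.
Tax on buyers shifts demand to Qd = 183 − 2(P + 15) = 153 - 2P.
153 - 2P = -103 + 6.5P gives seller price Ps = 512/17; buyers pay Pb = 512/17 + 15 = 767/17.
New quantity: Q = 183 − 2(767/17) = 1577/17.
DWL = ½ × 15 × (1967/17 − 1577/17) = 2925/17.

Deadweight loss = 2925/17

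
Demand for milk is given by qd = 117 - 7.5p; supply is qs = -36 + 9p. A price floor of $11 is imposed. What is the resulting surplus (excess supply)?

Equilibrium price would be p* = 102/11, so the floor at 11 binds.
At p = 11: qd = 34.5, qs = 63.
Surplus = 63 − 34.5 = 28.5.

Surplus = 28.5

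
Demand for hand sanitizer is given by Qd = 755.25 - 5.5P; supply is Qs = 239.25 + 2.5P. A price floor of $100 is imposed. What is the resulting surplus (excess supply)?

Surplus = 284

Equilibrium price would be P* = 64.5, so the floor at 100 binds.
At P = 100: Qd = 205.25, Qs = 489.25.
Surplus = 489.25 − 205.25 = 284.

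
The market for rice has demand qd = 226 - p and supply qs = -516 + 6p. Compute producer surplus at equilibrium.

Producer surplus = 1200

Equilibrium: 226 - p = -516 + 6p gives p* = 106, q* = 120.
Supply starts at p = 86 (where qs = 0).
PS = ½(106 − 86)(120) = 1200.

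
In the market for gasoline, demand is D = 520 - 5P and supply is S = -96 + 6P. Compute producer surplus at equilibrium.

Producer surplus = 4800

Equilibrium: 520 - 5P = -96 + 6P gives P* = 56, Q* = 240.
Supply starts at P = 16 (where S = 0).
PS = ½(56 − 16)(240) = 4800.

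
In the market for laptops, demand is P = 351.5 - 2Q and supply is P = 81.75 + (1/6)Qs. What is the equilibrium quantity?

Q* = 124.5

Set the two price expressions equal: 351.5 - 2Q = 81.75 + (1/6)Q.
269.75 = (13/6)Q, so Q* = 124.5.
P* = 351.5 − (2)(124.5) = 102.5.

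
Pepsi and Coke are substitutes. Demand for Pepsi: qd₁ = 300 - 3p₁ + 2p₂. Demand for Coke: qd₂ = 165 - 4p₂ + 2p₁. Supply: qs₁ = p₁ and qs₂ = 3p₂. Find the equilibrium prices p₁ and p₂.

Market 1: 300 - 3p₁ + 2p₂ = p₁ → 4p₁ - 2p₂ = 300.
Market 2: 7p₂ - 2p₁ = 165.
Eliminating p₂: 7×(1) + 2×(2) gives 24p₁ = 2430, so p₁ = 101.25.
Back-substitute into (2): p₂ = (165 + 2×101.25) / 7 = 52.5.

p₁ = 101.25, p₂ = 52.5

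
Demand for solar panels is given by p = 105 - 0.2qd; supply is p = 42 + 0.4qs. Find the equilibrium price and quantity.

Set the two price expressions equal: 105 - 0.2q = 42 + 0.4q.
63 = 0.6q, so q* = 105.
p* = 105 − (0.2)(105) = 84.

p* = 84, q* = 105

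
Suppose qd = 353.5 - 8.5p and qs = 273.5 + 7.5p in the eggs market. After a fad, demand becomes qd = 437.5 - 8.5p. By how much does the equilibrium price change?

Original equilibrium: p* = 5, q* = 311.
New equilibrium: 437.5 - 8.5p = 273.5 + 7.5p, so 164 = 16p and p' = 10.25; q' = 437.5 − 8.5(10.25) = 350.375.
Change in price: 10.25 − 5 = 5.25.

Δp = 5.25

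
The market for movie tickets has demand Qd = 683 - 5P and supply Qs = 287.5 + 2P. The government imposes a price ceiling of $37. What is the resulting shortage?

Shortage = 136.5

Equilibrium price would be P* = 56.5, so the ceiling at 37 binds.
At P = 37: Qd = 683 − 5(37) = 498, Qs = 287.5 + 2(37) = 361.5.
Shortage = 498 − 361.5 = 136.5.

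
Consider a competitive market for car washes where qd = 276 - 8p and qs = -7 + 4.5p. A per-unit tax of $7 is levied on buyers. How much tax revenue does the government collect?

Tax revenue = 523.04

Pre-tax equilibrium: p* = 22.64, q* = 94.88.
Tax on buyers shifts demand to qd = 276 − 8(p + 7) = 220 - 8p.
220 - 8p = -7 + 4.5p gives seller price ps = 18.16; buyers pay pb = 18.16 + 7 = 25.16.
New quantity: q = 276 − 8(25.16) = 74.72.
Revenue = 7 × 74.72 = 523.04.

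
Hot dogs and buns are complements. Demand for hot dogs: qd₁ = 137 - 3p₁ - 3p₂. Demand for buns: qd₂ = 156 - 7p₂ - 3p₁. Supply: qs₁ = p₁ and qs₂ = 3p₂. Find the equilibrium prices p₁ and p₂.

Market 1: 137 - 3p₁ - 3p₂ = p₁ → 4p₁ + 3p₂ = 137.
Market 2: 10p₂ + 3p₁ = 156.
Eliminating p₂: 10×(1) − 3×(2) gives 31p₁ = 902, so p₁ = 902/31.
Back-substitute into (2): p₂ = (156 − 3×902/31) / 10 = 213/31.

p₁ = 902/31, p₂ = 213/31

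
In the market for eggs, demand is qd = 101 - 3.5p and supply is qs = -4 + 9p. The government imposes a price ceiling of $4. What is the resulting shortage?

Shortage = 55

Equilibrium price would be p* = 8.4, so the ceiling at 4 binds.
At p = 4: qd = 101 − 3.5(4) = 87, qs = -4 + 9(4) = 32.
Shortage = 87 − 32 = 55.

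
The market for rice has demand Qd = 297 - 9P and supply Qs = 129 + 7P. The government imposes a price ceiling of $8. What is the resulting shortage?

Shortage = 40

Equilibrium price would be P* = 10.5, so the ceiling at 8 binds.
At P = 8: Qd = 297 − 9(8) = 225, Qs = 129 + 7(8) = 185.
Shortage = 225 − 185 = 40.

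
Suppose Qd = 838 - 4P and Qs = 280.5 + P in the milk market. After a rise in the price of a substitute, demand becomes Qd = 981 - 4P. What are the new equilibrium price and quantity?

P' = 140.1, Q' = 420.6

Original equilibrium: P* = 111.5, Q* = 392.
New equilibrium: 981 - 4P = 280.5 + P, so 700.5 = 5P and P' = 140.1; Q' = 981 − 4(140.1) = 420.6.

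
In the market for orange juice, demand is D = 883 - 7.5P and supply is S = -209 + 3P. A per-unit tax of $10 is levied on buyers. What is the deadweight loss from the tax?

Deadweight loss = 750/7

Pre-tax equilibrium: P* = 104, Q* = 103.
Tax on buyers shifts demand to D = 883 − 7.5(P + 10) = 808 - 7.5P.
808 - 7.5P = -209 + 3P gives seller price Ps = 678/7; buyers pay Pb = 678/7 + 10 = 748/7.
New quantity: Q = 883 − 7.5(748/7) = 571/7.
DWL = ½ × 10 × (103 − 571/7) = 750/7.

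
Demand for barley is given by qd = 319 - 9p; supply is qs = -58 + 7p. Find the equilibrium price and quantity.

Set qd = qs: 319 - 9p = -58 + 7p.
377 = 16p, so p* = 23.5625.
q* = 319 − 9(23.5625) = 106.9375.

p* = 23.5625, q* = 106.9375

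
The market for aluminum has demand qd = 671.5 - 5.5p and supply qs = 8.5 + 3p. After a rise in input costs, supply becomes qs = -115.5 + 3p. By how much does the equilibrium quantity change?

Original equilibrium: p* = 78, q* = 242.5.
New equilibrium: 671.5 - 5.5p = -115.5 + 3p, so 787 = 8.5p and p' = 1574/17; q' = 671.5 − 5.5(1574/17) = 5517/34.
Change in quantity: 5517/34 − 242.5 = -1364/17.

Δq = -1364/17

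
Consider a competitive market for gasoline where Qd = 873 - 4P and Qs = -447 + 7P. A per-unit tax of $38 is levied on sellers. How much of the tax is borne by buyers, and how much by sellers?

Pre-tax equilibrium: P* = 120, Q* = 393.
Tax on sellers shifts supply to Qs = -447 + 7(P − 38) = -713 + 7P.
873 - 4P = -713 + 7P gives buyer price Pb = 1586/11; sellers receive Ps = 1586/11 − 38 = 1168/11.
New quantity: Q = 873 − 4(1586/11) = 3259/11.
Buyer burden = 1586/11 − 120 = 266/11; seller burden = 120 − 1168/11 = 152/11.

Buyers bear 266/11, sellers bear 152/11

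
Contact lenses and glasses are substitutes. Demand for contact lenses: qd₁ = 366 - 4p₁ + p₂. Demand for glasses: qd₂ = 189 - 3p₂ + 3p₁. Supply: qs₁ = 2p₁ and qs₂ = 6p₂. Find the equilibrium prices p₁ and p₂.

Market 1: 366 - 4p₁ + p₂ = 2p₁ → 6p₁ - p₂ = 366.
Market 2: 9p₂ - 3p₁ = 189.
Eliminating p₂: 9×(1) + 1×(2) gives 51p₁ = 3483, so p₁ = 1161/17.
Back-substitute into (2): p₂ = (189 + 3×1161/17) / 9 = 744/17.

p₁ = 1161/17, p₂ = 744/17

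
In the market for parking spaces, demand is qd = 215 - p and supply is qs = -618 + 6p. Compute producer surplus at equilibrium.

Producer surplus = 768

Equilibrium: 215 - p = -618 + 6p gives p* = 119, q* = 96.
Supply starts at p = 103 (where qs = 0).
PS = ½(119 − 103)(96) = 768.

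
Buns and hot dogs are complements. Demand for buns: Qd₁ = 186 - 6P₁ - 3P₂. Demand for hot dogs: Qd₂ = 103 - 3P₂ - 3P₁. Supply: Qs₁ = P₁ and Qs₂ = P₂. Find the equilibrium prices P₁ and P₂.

Market 1: 186 - 6P₁ - 3P₂ = P₁ → 7P₁ + 3P₂ = 186.
Market 2: 4P₂ + 3P₁ = 103.
Eliminating P₂: 4×(1) − 3×(2) gives 19P₁ = 435, so P₁ = 435/19.
Back-substitute into (2): P₂ = (103 − 3×435/19) / 4 = 163/19.

P₁ = 435/19, P₂ = 163/19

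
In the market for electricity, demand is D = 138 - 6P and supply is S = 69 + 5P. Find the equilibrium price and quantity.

Set D = S: 138 - 6P = 69 + 5P.
69 = 11P, so P* = 69/11.
Q* = 138 − 6(69/11) = 1104/11.

P* = 69/11, Q* = 1104/11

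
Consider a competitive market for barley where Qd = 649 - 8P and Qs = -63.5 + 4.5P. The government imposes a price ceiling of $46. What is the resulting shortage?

Equilibrium price would be P* = 57, so the ceiling at 46 binds.
At P = 46: Qd = 649 − 8(46) = 281, Qs = -63.5 + 4.5(46) = 143.5.
Shortage = 281 − 143.5 = 137.5.

Shortage = 137.5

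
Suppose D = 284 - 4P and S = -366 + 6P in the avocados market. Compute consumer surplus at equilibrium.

Equilibrium: 284 - 4P = -366 + 6P gives P* = 65, Q* = 24.
Demand choke price (D = 0): P = 71.
CS = ½(71 − 65)(24) = 72.

Consumer surplus = 72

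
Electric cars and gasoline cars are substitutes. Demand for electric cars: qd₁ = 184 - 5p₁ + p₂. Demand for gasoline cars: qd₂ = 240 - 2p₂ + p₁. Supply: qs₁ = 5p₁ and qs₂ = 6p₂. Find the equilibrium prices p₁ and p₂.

Market 1: 184 - 5p₁ + p₂ = 5p₁ → 10p₁ - p₂ = 184.
Market 2: 8p₂ - p₁ = 240.
Eliminating p₂: 8×(1) + 1×(2) gives 79p₁ = 1712, so p₁ = 1712/79.
Back-substitute into (2): p₂ = (240 + 1×1712/79) / 8 = 2584/79.

p₁ = 1712/79, p₂ = 2584/79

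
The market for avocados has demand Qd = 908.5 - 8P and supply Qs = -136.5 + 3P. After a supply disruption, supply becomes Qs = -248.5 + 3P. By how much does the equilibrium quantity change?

Original equilibrium: P* = 95, Q* = 148.5.
New equilibrium: 908.5 - 8P = -248.5 + 3P, so 1157 = 11P and P' = 1157/11; Q' = 908.5 − 8(1157/11) = 1475/22.
Change in quantity: 1475/22 − 148.5 = -896/11.

ΔQ = -896/11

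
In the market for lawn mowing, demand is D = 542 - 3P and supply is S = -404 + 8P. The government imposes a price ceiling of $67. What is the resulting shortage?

Shortage = 209

Equilibrium price would be P* = 86, so the ceiling at 67 binds.
At P = 67: D = 542 − 3(67) = 341, S = -404 + 8(67) = 132.
Shortage = 341 − 132 = 209.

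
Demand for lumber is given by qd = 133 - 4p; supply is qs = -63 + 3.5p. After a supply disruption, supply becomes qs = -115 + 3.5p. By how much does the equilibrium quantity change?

Δq = -416/15

Original equilibrium: p* = 392/15, q* = 427/15.
New equilibrium: 133 - 4p = -115 + 3.5p, so 248 = 7.5p and p' = 496/15; q' = 133 − 4(496/15) = 11/15.
Change in quantity: 11/15 − 427/15 = -416/15.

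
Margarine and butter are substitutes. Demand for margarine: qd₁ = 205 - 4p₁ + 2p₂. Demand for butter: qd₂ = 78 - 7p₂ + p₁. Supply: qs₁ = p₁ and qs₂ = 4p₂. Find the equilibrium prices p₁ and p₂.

Market 1: 205 - 4p₁ + 2p₂ = p₁ → 5p₁ - 2p₂ = 205.
Market 2: 11p₂ - p₁ = 78.
Eliminating p₂: 11×(1) + 2×(2) gives 53p₁ = 2411, so p₁ = 2411/53.
Back-substitute into (2): p₂ = (78 + 1×2411/53) / 11 = 595/53.

p₁ = 2411/53, p₂ = 595/53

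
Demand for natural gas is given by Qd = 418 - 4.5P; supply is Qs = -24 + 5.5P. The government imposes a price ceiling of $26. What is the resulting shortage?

Shortage = 182

Equilibrium price would be P* = 44.2, so the ceiling at 26 binds.
At P = 26: Qd = 418 − 4.5(26) = 301, Qs = -24 + 5.5(26) = 119.
Shortage = 301 − 119 = 182.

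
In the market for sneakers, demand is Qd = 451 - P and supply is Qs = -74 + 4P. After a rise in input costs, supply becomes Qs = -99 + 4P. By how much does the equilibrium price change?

Original equilibrium: P* = 105, Q* = 346.
New equilibrium: 451 - P = -99 + 4P, so 550 = 5P and P' = 110; Q' = 451 − 1(110) = 341.
Change in price: 110 − 105 = 5.

ΔP = 5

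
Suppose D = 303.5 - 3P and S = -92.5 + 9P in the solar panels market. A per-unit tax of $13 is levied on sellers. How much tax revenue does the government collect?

Tax revenue = 2278.25

Pre-tax equilibrium: P* = 33, Q* = 204.5.
Tax on sellers shifts supply to S = -92.5 + 9(P − 13) = -209.5 + 9P.
303.5 - 3P = -209.5 + 9P gives buyer price Pb = 42.75; sellers receive Ps = 42.75 − 13 = 29.75.
New quantity: Q = 303.5 − 3(42.75) = 175.25.
Revenue = 13 × 175.25 = 2278.25.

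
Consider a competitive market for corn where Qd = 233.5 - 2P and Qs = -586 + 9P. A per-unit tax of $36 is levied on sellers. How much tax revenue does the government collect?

Tax revenue = 10134/11

Pre-tax equilibrium: P* = 74.5, Q* = 84.5.
Tax on sellers shifts supply to Qs = -586 + 9(P − 36) = -910 + 9P.
233.5 - 2P = -910 + 9P gives buyer price Pb = 2287/22; sellers receive Ps = 2287/22 − 36 = 1495/22.
New quantity: Q = 233.5 − 2(2287/22) = 563/22.
Revenue = 36 × 563/22 = 10134/11.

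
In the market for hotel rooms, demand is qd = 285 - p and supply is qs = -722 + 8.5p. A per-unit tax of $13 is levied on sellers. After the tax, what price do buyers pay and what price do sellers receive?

Pre-tax equilibrium: p* = 106, q* = 179.
Tax on sellers shifts supply to qs = -722 + 8.5(p − 13) = -832.5 + 8.5p.
285 - p = -832.5 + 8.5p gives buyer price pb = 2235/19; sellers receive ps = 2235/19 − 13 = 1988/19.
New quantity: q = 285 − 1(2235/19) = 3180/19.

Buyers pay 2235/19, sellers receive 1988/19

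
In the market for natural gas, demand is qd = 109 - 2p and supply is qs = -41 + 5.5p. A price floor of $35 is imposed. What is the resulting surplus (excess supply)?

Surplus = 112.5

Equilibrium price would be p* = 20, so the floor at 35 binds.
At p = 35: qd = 39, qs = 151.5.
Surplus = 151.5 − 39 = 112.5.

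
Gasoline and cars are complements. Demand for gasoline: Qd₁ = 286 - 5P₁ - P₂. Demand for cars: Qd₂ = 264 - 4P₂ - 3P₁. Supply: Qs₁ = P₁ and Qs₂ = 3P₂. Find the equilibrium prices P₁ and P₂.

P₁ = 1738/39, P₂ = 242/13

Market 1: 286 - 5P₁ - P₂ = P₁ → 6P₁ + P₂ = 286.
Market 2: 7P₂ + 3P₁ = 264.
Eliminating P₂: 7×(1) − 1×(2) gives 39P₁ = 1738, so P₁ = 1738/39.
Back-substitute into (2): P₂ = (264 − 3×1738/39) / 7 = 242/13.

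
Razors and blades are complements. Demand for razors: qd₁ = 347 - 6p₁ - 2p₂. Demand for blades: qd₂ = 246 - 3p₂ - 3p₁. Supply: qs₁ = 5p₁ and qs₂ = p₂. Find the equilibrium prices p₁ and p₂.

Market 1: 347 - 6p₁ - 2p₂ = 5p₁ → 11p₁ + 2p₂ = 347.
Market 2: 4p₂ + 3p₁ = 246.
Eliminating p₂: 4×(1) − 2×(2) gives 38p₁ = 896, so p₁ = 448/19.
Back-substitute into (2): p₂ = (246 − 3×448/19) / 4 = 1665/38.

p₁ = 448/19, p₂ = 1665/38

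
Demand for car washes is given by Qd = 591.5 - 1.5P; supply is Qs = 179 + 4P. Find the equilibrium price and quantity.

Set Qd = Qs: 591.5 - 1.5P = 179 + 4P.
412.5 = 5.5P, so P* = 75.
Q* = 591.5 − 1.5(75) = 479.

P* = 75, Q* = 479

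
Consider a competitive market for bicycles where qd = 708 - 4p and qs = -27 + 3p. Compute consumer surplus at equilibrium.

Consumer surplus = 10368

Equilibrium: 708 - 4p = -27 + 3p gives p* = 105, q* = 288.
Demand choke price (qd = 0): p = 177.
CS = ½(177 − 105)(288) = 10368.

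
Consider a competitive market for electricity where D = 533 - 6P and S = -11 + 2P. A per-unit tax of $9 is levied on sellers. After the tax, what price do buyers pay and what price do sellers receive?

Buyers pay $70.25, sellers receive $61.25

Pre-tax equilibrium: P* = 68, Q* = 125.
Tax on sellers shifts supply to S = -11 + 2(P − 9) = -29 + 2P.
533 - 6P = -29 + 2P gives buyer price Pb = 70.25; sellers receive Ps = 70.25 − 9 = 61.25.
New quantity: Q = 533 − 6(70.25) = 111.5.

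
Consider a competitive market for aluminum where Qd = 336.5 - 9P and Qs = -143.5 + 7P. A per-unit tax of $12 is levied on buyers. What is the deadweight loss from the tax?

Pre-tax equilibrium: P* = 30, Q* = 66.5.
Tax on buyers shifts demand to Qd = 336.5 − 9(P + 12) = 228.5 - 9P.
228.5 - 9P = -143.5 + 7P gives seller price Ps = 23.25; buyers pay Pb = 23.25 + 12 = 35.25.
New quantity: Q = 336.5 − 9(35.25) = 19.25.
DWL = ½ × 12 × (66.5 − 19.25) = 283.5.

Deadweight loss = 283.5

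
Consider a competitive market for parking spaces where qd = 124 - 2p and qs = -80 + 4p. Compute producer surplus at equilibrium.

Equilibrium: 124 - 2p = -80 + 4p gives p* = 34, q* = 56.
Supply starts at p = 20 (where qs = 0).
PS = ½(34 − 20)(56) = 392.

Producer surplus = 392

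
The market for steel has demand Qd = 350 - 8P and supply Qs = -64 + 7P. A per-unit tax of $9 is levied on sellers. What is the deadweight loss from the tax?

Deadweight loss = 151.2

Pre-tax equilibrium: P* = 27.6, Q* = 129.2.
Tax on sellers shifts supply to Qs = -64 + 7(P − 9) = -127 + 7P.
350 - 8P = -127 + 7P gives buyer price Pb = 31.8; sellers receive Ps = 31.8 − 9 = 22.8.
New quantity: Q = 350 − 8(31.8) = 95.6.
DWL = ½ × 9 × (129.2 − 95.6) = 151.2.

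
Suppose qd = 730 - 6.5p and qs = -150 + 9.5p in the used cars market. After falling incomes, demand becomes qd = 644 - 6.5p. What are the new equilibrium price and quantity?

Original equilibrium: p* = 55, q* = 372.5.
New equilibrium: 644 - 6.5p = -150 + 9.5p, so 794 = 16p and p' = 49.625; q' = 644 − 6.5(49.625) = 321.4375.

p' = 49.625, q' = 321.4375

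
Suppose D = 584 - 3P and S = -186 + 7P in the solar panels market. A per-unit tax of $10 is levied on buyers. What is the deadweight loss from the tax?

Pre-tax equilibrium: P* = 77, Q* = 353.
Tax on buyers shifts demand to D = 584 − 3(P + 10) = 554 - 3P.
554 - 3P = -186 + 7P gives seller price Ps = 74; buyers pay Pb = 74 + 10 = 84.
New quantity: Q = 584 − 3(84) = 332.
DWL = ½ × 10 × (353 − 332) = 105.

Deadweight loss = 105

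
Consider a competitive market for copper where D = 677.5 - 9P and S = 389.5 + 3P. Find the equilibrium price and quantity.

Set D = S: 677.5 - 9P = 389.5 + 3P.
288 = 12P, so P* = 24.
Q* = 677.5 − 9(24) = 461.5.

P* = 24, Q* = 461.5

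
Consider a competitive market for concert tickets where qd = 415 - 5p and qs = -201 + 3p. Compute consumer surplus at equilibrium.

Equilibrium: 415 - 5p = -201 + 3p gives p* = 77, q* = 30.
Demand choke price (qd = 0): p = 83.
CS = ½(83 − 77)(30) = 90.

Consumer surplus = 90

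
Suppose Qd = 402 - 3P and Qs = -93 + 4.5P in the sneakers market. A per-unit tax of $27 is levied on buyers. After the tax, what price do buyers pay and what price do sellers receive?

Pre-tax equilibrium: P* = 66, Q* = 204.
Tax on buyers shifts demand to Qd = 402 − 3(P + 27) = 321 - 3P.
321 - 3P = -93 + 4.5P gives seller price Ps = 55.2; buyers pay Pb = 55.2 + 27 = 82.2.
New quantity: Q = 402 − 3(82.2) = 155.4.

Buyers pay $82.2, sellers receive $55.2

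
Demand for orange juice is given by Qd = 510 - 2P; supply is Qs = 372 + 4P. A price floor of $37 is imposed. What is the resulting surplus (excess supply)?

Equilibrium price would be P* = 23, so the floor at 37 binds.
At P = 37: Qd = 436, Qs = 520.
Surplus = 520 − 436 = 84.

Surplus = 84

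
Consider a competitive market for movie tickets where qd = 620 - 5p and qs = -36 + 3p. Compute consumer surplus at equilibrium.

Equilibrium: 620 - 5p = -36 + 3p gives p* = 82, q* = 210.
Demand choke price (qd = 0): p = 124.
CS = ½(124 − 82)(210) = 4410.

Consumer surplus = 4410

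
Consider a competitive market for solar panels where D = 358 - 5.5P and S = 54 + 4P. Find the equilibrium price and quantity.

P* = 32, Q* = 182

Set D = S: 358 - 5.5P = 54 + 4P.
304 = 9.5P, so P* = 32.
Q* = 358 − 5.5(32) = 182.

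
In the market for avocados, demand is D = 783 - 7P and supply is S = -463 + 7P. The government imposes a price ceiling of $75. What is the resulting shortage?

Shortage = 196

Equilibrium price would be P* = 89, so the ceiling at 75 binds.
At P = 75: D = 783 − 7(75) = 258, S = -463 + 7(75) = 62.
Shortage = 258 − 62 = 196.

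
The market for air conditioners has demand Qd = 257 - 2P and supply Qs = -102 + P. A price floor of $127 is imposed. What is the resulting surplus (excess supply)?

Equilibrium price would be P* = 359/3, so the floor at 127 binds.
At P = 127: Qd = 3, Qs = 25.
Surplus = 25 − 3 = 22.

Surplus = 22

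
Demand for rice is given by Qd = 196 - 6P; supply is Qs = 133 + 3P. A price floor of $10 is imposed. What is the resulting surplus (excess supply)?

Equilibrium price would be P* = 7, so the floor at 10 binds.
At P = 10: Qd = 136, Qs = 163.
Surplus = 163 − 136 = 27.

Surplus = 27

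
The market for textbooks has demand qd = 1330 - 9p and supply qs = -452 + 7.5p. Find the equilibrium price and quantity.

Set qd = qs: 1330 - 9p = -452 + 7.5p.
1782 = 16.5p, so p* = 108.
q* = 1330 − 9(108) = 358.

p* = 108, q* = 358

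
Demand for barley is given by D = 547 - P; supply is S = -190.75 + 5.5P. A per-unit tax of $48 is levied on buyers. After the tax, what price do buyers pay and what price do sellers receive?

Buyers pay 4007/26, sellers receive 2759/26

Pre-tax equilibrium: P* = 113.5, Q* = 433.5.
Tax on buyers shifts demand to D = 547 − 1(P + 48) = 499 - P.
499 - P = -190.75 + 5.5P gives seller price Ps = 2759/26; buyers pay Pb = 2759/26 + 48 = 4007/26.
New quantity: Q = 547 − 1(4007/26) = 10215/26.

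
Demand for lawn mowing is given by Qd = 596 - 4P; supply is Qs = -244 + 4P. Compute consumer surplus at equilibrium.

Consumer surplus = 3872

Equilibrium: 596 - 4P = -244 + 4P gives P* = 105, Q* = 176.
Demand choke price (Qd = 0): P = 149.
CS = ½(149 − 105)(176) = 3872.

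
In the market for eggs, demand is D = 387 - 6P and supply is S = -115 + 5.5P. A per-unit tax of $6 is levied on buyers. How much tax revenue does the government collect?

Tax revenue = 14886/23

Pre-tax equilibrium: P* = 1004/23, Q* = 2877/23.
Tax on buyers shifts demand to D = 387 − 6(P + 6) = 351 - 6P.
351 - 6P = -115 + 5.5P gives seller price Ps = 932/23; buyers pay Pb = 932/23 + 6 = 1070/23.
New quantity: Q = 387 − 6(1070/23) = 2481/23.
Revenue = 6 × 2481/23 = 14886/23.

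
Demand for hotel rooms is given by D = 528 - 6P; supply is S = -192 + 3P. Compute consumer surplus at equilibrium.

Equilibrium: 528 - 6P = -192 + 3P gives P* = 80, Q* = 48.
Demand choke price (D = 0): P = 88.
CS = ½(88 − 80)(48) = 192.

Consumer surplus = 192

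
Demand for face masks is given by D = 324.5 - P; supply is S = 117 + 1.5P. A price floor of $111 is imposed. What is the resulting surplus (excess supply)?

Equilibrium price would be P* = 83, so the floor at 111 binds.
At P = 111: D = 213.5, S = 283.5.
Surplus = 283.5 − 213.5 = 70.

Surplus = 70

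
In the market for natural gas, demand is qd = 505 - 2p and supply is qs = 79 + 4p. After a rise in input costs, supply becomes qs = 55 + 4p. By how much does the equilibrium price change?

Original equilibrium: p* = 71, q* = 363.
New equilibrium: 505 - 2p = 55 + 4p, so 450 = 6p and p' = 75; q' = 505 − 2(75) = 355.
Change in price: 75 − 71 = 4.

Δp = 4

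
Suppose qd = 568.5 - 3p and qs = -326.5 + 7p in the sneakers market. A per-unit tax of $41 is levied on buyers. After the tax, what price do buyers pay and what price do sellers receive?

Pre-tax equilibrium: p* = 89.5, q* = 300.
Tax on buyers shifts demand to qd = 568.5 − 3(p + 41) = 445.5 - 3p.
445.5 - 3p = -326.5 + 7p gives seller price ps = 77.2; buyers pay pb = 77.2 + 41 = 118.2.
New quantity: q = 568.5 − 3(118.2) = 213.9.

Buyers pay $118.2, sellers receive $77.2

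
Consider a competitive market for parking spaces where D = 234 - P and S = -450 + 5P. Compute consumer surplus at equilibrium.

Equilibrium: 234 - P = -450 + 5P gives P* = 114, Q* = 120.
Demand choke price (D = 0): P = 234.
CS = ½(234 − 114)(120) = 7200.

Consumer surplus = 7200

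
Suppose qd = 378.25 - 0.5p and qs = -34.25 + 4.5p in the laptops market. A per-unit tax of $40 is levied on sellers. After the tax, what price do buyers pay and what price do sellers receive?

Pre-tax equilibrium: p* = 82.5, q* = 337.
Tax on sellers shifts supply to qs = -34.25 + 4.5(p − 40) = -214.25 + 4.5p.
378.25 - 0.5p = -214.25 + 4.5p gives buyer price pb = 118.5; sellers receive ps = 118.5 − 40 = 78.5.
New quantity: q = 378.25 − 0.5(118.5) = 319.

Buyers pay $118.5, sellers receive $78.5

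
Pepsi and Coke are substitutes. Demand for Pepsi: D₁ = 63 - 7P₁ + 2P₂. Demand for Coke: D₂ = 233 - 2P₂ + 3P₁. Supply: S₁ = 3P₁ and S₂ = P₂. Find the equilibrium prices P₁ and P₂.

P₁ = 655/24, P₂ = 2519/24

Market 1: 63 - 7P₁ + 2P₂ = 3P₁ → 10P₁ - 2P₂ = 63.
Market 2: 3P₂ - 3P₁ = 233.
Eliminating P₂: 3×(1) + 2×(2) gives 24P₁ = 655, so P₁ = 655/24.
Back-substitute into (2): P₂ = (233 + 3×655/24) / 3 = 2519/24.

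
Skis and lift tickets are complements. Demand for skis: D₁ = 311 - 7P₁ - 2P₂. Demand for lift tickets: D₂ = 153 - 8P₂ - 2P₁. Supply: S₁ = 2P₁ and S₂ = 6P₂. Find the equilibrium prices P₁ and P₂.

Market 1: 311 - 7P₁ - 2P₂ = 2P₁ → 9P₁ + 2P₂ = 311.
Market 2: 14P₂ + 2P₁ = 153.
Eliminating P₂: 14×(1) − 2×(2) gives 122P₁ = 4048, so P₁ = 2024/61.
Back-substitute into (2): P₂ = (153 − 2×2024/61) / 14 = 755/122.

P₁ = 2024/61, P₂ = 755/122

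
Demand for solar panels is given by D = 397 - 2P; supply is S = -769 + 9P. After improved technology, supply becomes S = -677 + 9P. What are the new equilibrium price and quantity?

P' = 1074/11, Q' = 2219/11

Original equilibrium: P* = 106, Q* = 185.
New equilibrium: 397 - 2P = -677 + 9P, so 1074 = 11P and P' = 1074/11; Q' = 397 − 2(1074/11) = 2219/11.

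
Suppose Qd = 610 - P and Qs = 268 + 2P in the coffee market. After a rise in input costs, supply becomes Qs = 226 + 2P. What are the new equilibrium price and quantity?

Original equilibrium: P* = 114, Q* = 496.
New equilibrium: 610 - P = 226 + 2P, so 384 = 3P and P' = 128; Q' = 610 − 1(128) = 482.

P' = 128, Q' = 482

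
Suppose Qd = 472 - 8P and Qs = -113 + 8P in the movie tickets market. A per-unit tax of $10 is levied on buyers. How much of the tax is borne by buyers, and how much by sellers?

Buyers bear $5, sellers bear $5

Pre-tax equilibrium: P* = 36.5625, Q* = 179.5.
Tax on buyers shifts demand to Qd = 472 − 8(P + 10) = 392 - 8P.
392 - 8P = -113 + 8P gives seller price Ps = 31.5625; buyers pay Pb = 31.5625 + 10 = 41.5625.
New quantity: Q = 472 − 8(41.5625) = 139.5.
Buyer burden = 41.5625 − 36.5625 = 5; seller burden = 36.5625 − 31.5625 = 5.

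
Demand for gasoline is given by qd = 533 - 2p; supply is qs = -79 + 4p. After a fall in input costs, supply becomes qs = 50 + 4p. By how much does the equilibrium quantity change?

Original equilibrium: p* = 102, q* = 329.
New equilibrium: 533 - 2p = 50 + 4p, so 483 = 6p and p' = 80.5; q' = 533 − 2(80.5) = 372.
Change in quantity: 372 − 329 = 43.

Δq = 43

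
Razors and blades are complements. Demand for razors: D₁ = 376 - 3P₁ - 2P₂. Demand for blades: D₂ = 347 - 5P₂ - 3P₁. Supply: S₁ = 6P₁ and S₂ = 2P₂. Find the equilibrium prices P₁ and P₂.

Market 1: 376 - 3P₁ - 2P₂ = 6P₁ → 9P₁ + 2P₂ = 376.
Market 2: 7P₂ + 3P₁ = 347.
Eliminating P₂: 7×(1) − 2×(2) gives 57P₁ = 1938, so P₁ = 34.
Back-substitute into (2): P₂ = (347 − 3×34) / 7 = 35.

P₁ = 34, P₂ = 35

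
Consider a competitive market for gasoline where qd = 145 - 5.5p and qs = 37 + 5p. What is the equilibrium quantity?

Set qd = qs: 145 - 5.5p = 37 + 5p.
108 = 10.5p, so p* = 72/7.
q* = 145 − 5.5(72/7) = 619/7.

q* = 619/7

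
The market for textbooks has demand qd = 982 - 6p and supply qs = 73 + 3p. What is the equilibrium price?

p* = 101

Set qd = qs: 982 - 6p = 73 + 3p.
909 = 9p, so p* = 101.
q* = 982 − 6(101) = 376.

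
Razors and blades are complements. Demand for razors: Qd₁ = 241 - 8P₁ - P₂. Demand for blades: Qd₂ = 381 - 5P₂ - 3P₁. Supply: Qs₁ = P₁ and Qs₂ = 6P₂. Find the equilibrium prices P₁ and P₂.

P₁ = 1135/48, P₂ = 28.1875

Market 1: 241 - 8P₁ - P₂ = P₁ → 9P₁ + P₂ = 241.
Market 2: 11P₂ + 3P₁ = 381.
Eliminating P₂: 11×(1) − 1×(2) gives 96P₁ = 2270, so P₁ = 1135/48.
Back-substitute into (2): P₂ = (381 − 3×1135/48) / 11 = 28.1875.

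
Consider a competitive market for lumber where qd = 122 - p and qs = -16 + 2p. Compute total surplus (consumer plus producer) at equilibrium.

Total surplus = 4332

Equilibrium: 122 - p = -16 + 2p gives p* = 46, q* = 76.
Demand choke price: p = 122; supply starts at p = 8.
CS = ½(122 − 46)(76) = 2888; PS = ½(46 − 8)(76) = 1444.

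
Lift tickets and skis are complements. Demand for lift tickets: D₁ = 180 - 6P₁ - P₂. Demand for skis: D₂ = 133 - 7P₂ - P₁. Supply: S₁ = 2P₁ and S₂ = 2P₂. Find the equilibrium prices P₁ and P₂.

Market 1: 180 - 6P₁ - P₂ = 2P₁ → 8P₁ + P₂ = 180.
Market 2: 9P₂ + P₁ = 133.
Eliminating P₂: 9×(1) − 1×(2) gives 71P₁ = 1487, so P₁ = 1487/71.
Back-substitute into (2): P₂ = (133 − 1×1487/71) / 9 = 884/71.

P₁ = 1487/71, P₂ = 884/71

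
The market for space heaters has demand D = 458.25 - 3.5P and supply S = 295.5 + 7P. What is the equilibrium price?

P* = 15.5

Set D = S: 458.25 - 3.5P = 295.5 + 7P.
162.75 = 10.5P, so P* = 15.5.
Q* = 458.25 − 3.5(15.5) = 404.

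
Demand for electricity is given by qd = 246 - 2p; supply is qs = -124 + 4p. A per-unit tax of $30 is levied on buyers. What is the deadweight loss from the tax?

Deadweight loss = 600

Pre-tax equilibrium: p* = 185/3, q* = 368/3.
Tax on buyers shifts demand to qd = 246 − 2(p + 30) = 186 - 2p.
186 - 2p = -124 + 4p gives seller price ps = 155/3; buyers pay pb = 155/3 + 30 = 245/3.
New quantity: q = 246 − 2(245/3) = 248/3.
DWL = ½ × 30 × (368/3 − 248/3) = 600.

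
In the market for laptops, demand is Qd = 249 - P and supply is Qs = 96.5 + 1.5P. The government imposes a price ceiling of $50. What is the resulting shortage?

Equilibrium price would be P* = 61, so the ceiling at 50 binds.
At P = 50: Qd = 249 − 1(50) = 199, Qs = 96.5 + 1.5(50) = 171.5.
Shortage = 199 − 171.5 = 27.5.

Shortage = 27.5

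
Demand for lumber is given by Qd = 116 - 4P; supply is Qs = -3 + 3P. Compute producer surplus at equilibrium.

Equilibrium: 116 - 4P = -3 + 3P gives P* = 17, Q* = 48.
Supply starts at P = 1 (where Qs = 0).
PS = ½(17 − 1)(48) = 384.

Producer surplus = 384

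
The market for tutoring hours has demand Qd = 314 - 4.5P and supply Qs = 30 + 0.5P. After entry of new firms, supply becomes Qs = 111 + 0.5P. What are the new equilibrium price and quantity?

Original equilibrium: P* = 56.8, Q* = 58.4.
New equilibrium: 314 - 4.5P = 111 + 0.5P, so 203 = 5P and P' = 40.6; Q' = 314 − 4.5(40.6) = 131.3.

P' = 40.6, Q' = 131.3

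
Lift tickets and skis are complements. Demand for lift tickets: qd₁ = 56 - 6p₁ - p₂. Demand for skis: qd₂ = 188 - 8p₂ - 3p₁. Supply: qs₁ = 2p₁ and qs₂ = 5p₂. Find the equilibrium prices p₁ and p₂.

p₁ = 540/101, p₂ = 1336/101

Market 1: 56 - 6p₁ - p₂ = 2p₁ → 8p₁ + p₂ = 56.
Market 2: 13p₂ + 3p₁ = 188.
Eliminating p₂: 13×(1) − 1×(2) gives 101p₁ = 540, so p₁ = 540/101.
Back-substitute into (2): p₂ = (188 − 3×540/101) / 13 = 1336/101.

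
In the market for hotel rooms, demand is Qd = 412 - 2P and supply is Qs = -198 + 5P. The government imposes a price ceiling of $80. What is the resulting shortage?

Shortage = 50

Equilibrium price would be P* = 610/7, so the ceiling at 80 binds.
At P = 80: Qd = 412 − 2(80) = 252, Qs = -198 + 5(80) = 202.
Shortage = 252 − 202 = 50.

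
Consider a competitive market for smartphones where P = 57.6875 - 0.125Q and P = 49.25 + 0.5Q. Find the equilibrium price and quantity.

Set the two price expressions equal: 57.6875 - 0.125Q = 49.25 + 0.5Q.
8.4375 = 0.625Q, so Q* = 13.5.
P* = 57.6875 − (0.125)(13.5) = 56.

P* = 56, Q* = 13.5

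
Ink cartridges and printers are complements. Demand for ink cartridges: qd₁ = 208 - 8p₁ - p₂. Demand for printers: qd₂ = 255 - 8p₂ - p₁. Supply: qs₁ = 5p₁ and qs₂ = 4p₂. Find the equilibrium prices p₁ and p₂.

p₁ = 2241/155, p₂ = 3107/155

Market 1: 208 - 8p₁ - p₂ = 5p₁ → 13p₁ + p₂ = 208.
Market 2: 12p₂ + p₁ = 255.
Eliminating p₂: 12×(1) − 1×(2) gives 155p₁ = 2241, so p₁ = 2241/155.
Back-substitute into (2): p₂ = (255 − 1×2241/155) / 12 = 3107/155.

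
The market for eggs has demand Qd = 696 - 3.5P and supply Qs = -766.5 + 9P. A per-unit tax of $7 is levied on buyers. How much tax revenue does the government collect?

Tax revenue = 1882.02

Pre-tax equilibrium: P* = 117, Q* = 286.5.
Tax on buyers shifts demand to Qd = 696 − 3.5(P + 7) = 671.5 - 3.5P.
671.5 - 3.5P = -766.5 + 9P gives seller price Ps = 115.04; buyers pay Pb = 115.04 + 7 = 122.04.
New quantity: Q = 696 − 3.5(122.04) = 268.86.
Revenue = 7 × 268.86 = 1882.02.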